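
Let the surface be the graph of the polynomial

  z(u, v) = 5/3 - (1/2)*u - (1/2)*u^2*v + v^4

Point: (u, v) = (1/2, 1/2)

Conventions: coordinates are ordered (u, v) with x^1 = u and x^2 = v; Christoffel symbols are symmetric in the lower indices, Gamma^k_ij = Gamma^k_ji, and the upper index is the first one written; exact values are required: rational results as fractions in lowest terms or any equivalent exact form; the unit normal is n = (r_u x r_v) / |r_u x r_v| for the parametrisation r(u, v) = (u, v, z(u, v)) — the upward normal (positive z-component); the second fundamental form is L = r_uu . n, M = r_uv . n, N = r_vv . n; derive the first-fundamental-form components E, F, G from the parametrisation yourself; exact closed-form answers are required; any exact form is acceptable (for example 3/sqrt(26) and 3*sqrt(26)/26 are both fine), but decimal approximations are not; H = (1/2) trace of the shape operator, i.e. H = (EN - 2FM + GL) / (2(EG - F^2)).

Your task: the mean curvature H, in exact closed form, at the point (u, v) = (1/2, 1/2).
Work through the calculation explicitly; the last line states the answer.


z_u = -3/4, z_v = 3/8, z_uu = -1/2, z_uv = -1/2, z_vv = 3
E = 25/16, F = -9/32, G = 73/64; answer radicand W^2 = 109/64
unnormalised second-form numerators: l = -1/2, m = -1/2, n = 3; L = l/sqrt(109/64), and similarly M = m/sqrt(W^2), N = n/sqrt(W^2)
H = (E*n - 2*F*m + G*l) / (2*(EG - F^2)*sqrt(W^2)); E*n - 2*F*m + G*l = 491/128, EG - F^2 = 109/64, so H = (491/436)/sqrt(109/64)

Answer: H = 982*sqrt(109)/11881


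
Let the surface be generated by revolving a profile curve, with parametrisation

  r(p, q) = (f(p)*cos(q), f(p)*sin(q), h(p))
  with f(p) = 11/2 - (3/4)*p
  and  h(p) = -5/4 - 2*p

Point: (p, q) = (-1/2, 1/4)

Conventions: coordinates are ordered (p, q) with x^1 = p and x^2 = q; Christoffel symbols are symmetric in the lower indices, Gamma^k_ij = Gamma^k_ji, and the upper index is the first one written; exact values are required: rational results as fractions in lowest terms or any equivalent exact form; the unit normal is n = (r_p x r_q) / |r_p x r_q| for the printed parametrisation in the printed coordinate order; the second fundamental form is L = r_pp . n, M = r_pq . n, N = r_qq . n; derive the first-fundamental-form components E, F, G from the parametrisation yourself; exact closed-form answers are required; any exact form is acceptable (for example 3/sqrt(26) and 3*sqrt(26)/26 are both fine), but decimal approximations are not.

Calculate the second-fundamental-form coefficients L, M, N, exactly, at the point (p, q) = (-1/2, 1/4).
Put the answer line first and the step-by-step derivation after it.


Answer: L = 0, M = 0, N = -47*sqrt(73)/73

f = 47/8, f' = -3/4, f'' = 0, h' = -2, h'' = 0
E = 73/16, F = 0, G = 2209/64; answer radicand W^2 = 73/16
unnormalised second-form numerators: l = 0, m = 0, n = -47/4; L = l/sqrt(73/16), and similarly M = m/sqrt(W^2), N = n/sqrt(W^2)


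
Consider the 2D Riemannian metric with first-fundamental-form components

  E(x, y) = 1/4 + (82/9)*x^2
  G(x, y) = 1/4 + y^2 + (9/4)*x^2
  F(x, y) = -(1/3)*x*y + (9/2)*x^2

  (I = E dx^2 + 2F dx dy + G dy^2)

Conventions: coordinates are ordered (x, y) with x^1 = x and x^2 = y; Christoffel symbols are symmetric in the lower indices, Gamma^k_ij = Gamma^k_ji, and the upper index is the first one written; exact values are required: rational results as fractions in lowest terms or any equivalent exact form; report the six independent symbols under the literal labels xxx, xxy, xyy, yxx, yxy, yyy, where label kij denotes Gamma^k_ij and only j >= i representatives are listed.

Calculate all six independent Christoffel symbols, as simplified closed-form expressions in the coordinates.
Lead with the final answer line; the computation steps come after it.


Answer: Gamma_xxx = (-2880*x^3 + 648*x^2*y + 1296*x*y^2 + 328*x)/(36*x^4 + 432*x^3*y + 1296*x^2*y^2 + 409*x^2 + 36*y^2 + 9), Gamma_xxy = (-1458*x^3 + 108*x^2*y)/(36*x^4 + 432*x^3*y + 1296*x^2*y^2 + 409*x^2 + 36*y^2 + 9), Gamma_xyy = (-837*x^3 - 648*x^2*y - 324*x*y^2 - 93*x)/(36*x^4 + 432*x^3*y + 1296*x^2*y^2 + 409*x^2 + 36*y^2 + 9), Gamma_yxx = (5904*x^3 + 324*x - 12*y)/(36*x^4 + 432*x^3*y + 1296*x^2*y^2 + 409*x^2 + 36*y^2 + 9), Gamma_yxy = (2952*x^3 + 81*x)/(36*x^4 + 432*x^3*y + 1296*x^2*y^2 + 409*x^2 + 36*y^2 + 9), Gamma_yyy = (1674*x^3 + 1188*x^2*y + 36*y)/(36*x^4 + 432*x^3*y + 1296*x^2*y^2 + 409*x^2 + 36*y^2 + 9)

E = 1/4 + (82/9)*x^2; F = -(1/3)*x*y + (9/2)*x^2; G = 1/4 + y^2 + (9/4)*x^2
Gamma^k_ij = (1/2) g^{kl} (d_i g_jl + d_j g_il - d_l g_ij), with g^inv = (1/(EG-F^2)) [[G, -F], [-F, E]]
first partials: E_x = (164/9)*x, E_y = 0, F_x = -(1/3)*y + 9*x, F_y = -(1/3)*x, G_x = (9/2)*x, G_y = 2*y
D = EG - F^2 = 1/16 + (1/4)*y^2 + (409/144)*x^2 + 9*x^2*y^2 + 3*x^3*y + (1/4)*x^4
expanded: Gamma^x_xx = (G E_x - 2F F_x + F E_y)/(2D), Gamma^x_xy = (G E_y - F G_x)/(2D), Gamma^x_yy = (2G F_y - G G_x - F G_y)/(2D), Gamma^y_xx = (2E F_x - E E_y - F E_x)/(2D), Gamma^y_xy = (E G_x - F E_y)/(2D), Gamma^y_yy = (E G_y - 2F F_y + F G_x)/(2D); substitute and cancel common factors


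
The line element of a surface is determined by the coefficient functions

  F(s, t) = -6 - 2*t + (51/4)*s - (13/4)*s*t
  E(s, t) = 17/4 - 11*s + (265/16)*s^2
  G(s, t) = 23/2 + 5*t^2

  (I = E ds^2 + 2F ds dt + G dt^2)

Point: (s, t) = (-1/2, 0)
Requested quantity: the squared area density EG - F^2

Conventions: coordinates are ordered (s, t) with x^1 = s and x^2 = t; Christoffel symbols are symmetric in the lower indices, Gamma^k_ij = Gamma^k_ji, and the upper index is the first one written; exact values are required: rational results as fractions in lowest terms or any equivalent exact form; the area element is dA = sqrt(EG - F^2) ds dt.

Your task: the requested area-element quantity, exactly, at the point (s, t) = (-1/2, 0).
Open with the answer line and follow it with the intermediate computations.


Answer: EG - F^2 = 845/128

E = 889/64, F = -99/8, G = 23/2; EG - F^2 = 845/128


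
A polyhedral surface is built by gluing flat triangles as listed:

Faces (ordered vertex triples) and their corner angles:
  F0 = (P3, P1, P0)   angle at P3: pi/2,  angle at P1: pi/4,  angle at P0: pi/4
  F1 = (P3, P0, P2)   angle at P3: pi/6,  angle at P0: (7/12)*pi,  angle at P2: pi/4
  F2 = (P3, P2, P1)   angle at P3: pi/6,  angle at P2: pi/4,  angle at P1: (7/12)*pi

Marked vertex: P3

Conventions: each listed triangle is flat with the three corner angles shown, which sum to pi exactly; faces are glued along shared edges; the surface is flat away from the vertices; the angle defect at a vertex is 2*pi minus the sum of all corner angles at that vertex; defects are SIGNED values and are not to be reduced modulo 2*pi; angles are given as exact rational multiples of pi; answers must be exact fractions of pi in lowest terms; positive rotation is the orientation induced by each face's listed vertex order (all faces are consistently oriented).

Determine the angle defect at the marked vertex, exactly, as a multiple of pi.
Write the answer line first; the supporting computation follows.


Answer: defect(P3) = (7/6)*pi

Sum of corner angles at P3: (5/6)*pi
defect = 2*pi - (5/6)*pi


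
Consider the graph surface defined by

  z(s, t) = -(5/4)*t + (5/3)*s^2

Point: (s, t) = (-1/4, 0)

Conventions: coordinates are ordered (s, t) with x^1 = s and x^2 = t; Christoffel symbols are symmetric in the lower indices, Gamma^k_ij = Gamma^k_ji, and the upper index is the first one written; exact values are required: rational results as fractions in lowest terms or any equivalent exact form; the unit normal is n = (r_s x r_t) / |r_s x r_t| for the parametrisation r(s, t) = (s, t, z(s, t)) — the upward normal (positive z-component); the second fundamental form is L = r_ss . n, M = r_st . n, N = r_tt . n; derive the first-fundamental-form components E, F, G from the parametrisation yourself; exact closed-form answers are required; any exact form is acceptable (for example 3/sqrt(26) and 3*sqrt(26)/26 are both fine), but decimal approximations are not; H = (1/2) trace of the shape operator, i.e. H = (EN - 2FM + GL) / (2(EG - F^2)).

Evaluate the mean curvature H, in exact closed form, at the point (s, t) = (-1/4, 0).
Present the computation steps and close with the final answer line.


z_s = -5/6, z_t = -5/4, z_ss = 10/3, z_st = 0, z_tt = 0
E = 61/36, F = 25/24, G = 41/16; answer radicand W^2 = 469/144
unnormalised second-form numerators: l = 10/3, m = 0, n = 0; L = l/sqrt(469/144), and similarly M = m/sqrt(W^2), N = n/sqrt(W^2)
H = (E*n - 2*F*m + G*l) / (2*(EG - F^2)*sqrt(W^2)); E*n - 2*F*m + G*l = 205/24, EG - F^2 = 469/144, so H = (615/469)/sqrt(469/144)

Answer: H = 7380*sqrt(469)/219961


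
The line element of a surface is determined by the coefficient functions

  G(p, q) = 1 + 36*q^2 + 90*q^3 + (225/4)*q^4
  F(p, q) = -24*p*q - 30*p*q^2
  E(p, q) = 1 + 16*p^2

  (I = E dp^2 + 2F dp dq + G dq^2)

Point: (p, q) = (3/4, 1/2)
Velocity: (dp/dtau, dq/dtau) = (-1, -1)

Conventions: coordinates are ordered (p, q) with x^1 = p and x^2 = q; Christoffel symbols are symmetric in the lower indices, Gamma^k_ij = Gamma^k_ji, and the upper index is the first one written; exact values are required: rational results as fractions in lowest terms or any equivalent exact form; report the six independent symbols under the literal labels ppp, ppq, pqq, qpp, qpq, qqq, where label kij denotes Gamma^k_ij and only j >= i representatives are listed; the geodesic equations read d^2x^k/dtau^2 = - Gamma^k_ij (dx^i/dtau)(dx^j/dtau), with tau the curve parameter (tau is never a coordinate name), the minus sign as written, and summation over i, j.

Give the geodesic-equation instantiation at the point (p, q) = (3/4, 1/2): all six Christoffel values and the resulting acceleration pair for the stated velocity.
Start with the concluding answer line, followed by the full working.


Answer: Gamma_ppp = 768/2161, Gamma_ppq = 0, Gamma_pqq = -2592/2161, Gamma_qpp = -1248/2161, Gamma_qpq = 0, Gamma_qqq = 4212/2161; accelerations (d^2p/dtau^2, d^2q/dtau^2) = (1824/2161, -2964/2161)

E = 10, F = -117/8, G = 1585/64 at the point
E_p = 24, E_q = 0, F_p = -39/2, F_q = -81/2, G_p = 0, G_q = 1053/8
EG - F^2 = 2161/64;  g^inv = (64/2161) * [[1585/64, 117/8], [117/8, 10]]
first-kind symbols [ij,l] = (1/2)(d_i g_jl + d_j g_il - d_l g_ij): [pp,p] = E_p/2 = 12, [pp,q] = F_p - E_q/2 = -39/2, [pq,p] = E_q/2 = 0, [pq,q] = G_p/2 = 0, [qq,p] = F_q - G_p/2 = -81/2, [qq,q] = G_q/2 = 1053/16
Gamma^p_ij = (G*[ij,p] - F*[ij,q])/(EG - F^2), Gamma^q_ij = (E*[ij,q] - F*[ij,p])/(EG - F^2)
Gamma_ppp = 768/2161, Gamma_ppq = 0, Gamma_pqq = -2592/2161, Gamma_qpp = -1248/2161, Gamma_qpq = 0, Gamma_qqq = 4212/2161
d^2p/dtau^2 = -(Gamma_ppp*(-1)^2 + 2*Gamma_ppq*(-1)*(-1) + Gamma_pqq*(-1)^2) = 1824/2161
d^2q/dtau^2 = -(Gamma_qpp*(-1)^2 + 2*Gamma_qpq*(-1)*(-1) + Gamma_qqq*(-1)^2) = -2964/2161


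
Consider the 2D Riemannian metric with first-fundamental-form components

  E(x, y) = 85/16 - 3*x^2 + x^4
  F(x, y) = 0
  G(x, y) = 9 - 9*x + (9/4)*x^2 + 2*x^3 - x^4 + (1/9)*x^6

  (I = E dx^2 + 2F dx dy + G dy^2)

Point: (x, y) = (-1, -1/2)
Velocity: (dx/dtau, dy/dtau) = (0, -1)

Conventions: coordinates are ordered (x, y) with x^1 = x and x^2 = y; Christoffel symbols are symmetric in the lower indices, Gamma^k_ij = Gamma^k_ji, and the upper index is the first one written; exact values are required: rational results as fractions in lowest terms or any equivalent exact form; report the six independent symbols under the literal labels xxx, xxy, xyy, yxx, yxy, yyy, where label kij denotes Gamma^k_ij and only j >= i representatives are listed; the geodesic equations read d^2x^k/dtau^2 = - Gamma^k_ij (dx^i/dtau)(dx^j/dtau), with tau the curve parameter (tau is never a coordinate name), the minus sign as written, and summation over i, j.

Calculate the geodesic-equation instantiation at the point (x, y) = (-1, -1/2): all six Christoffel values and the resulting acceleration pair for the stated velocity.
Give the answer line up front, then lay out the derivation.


Answer: Gamma_xxx = 16/53, Gamma_xxy = 0, Gamma_xyy = 100/159, Gamma_yxx = 0, Gamma_yxy = -3/25, Gamma_yyy = 0; accelerations (d^2x/dtau^2, d^2y/dtau^2) = (-100/159, 0)

E = 53/16, F = 0, G = 625/36 at the point
E_x = 2, E_y = 0, F_x = 0, F_y = 0, G_x = -25/6, G_y = 0
EG - F^2 = 33125/576;  g^inv = (576/33125) * [[625/36, 0], [0, 53/16]]
first-kind symbols [ij,l] = (1/2)(d_i g_jl + d_j g_il - d_l g_ij): [xx,x] = E_x/2 = 1, [xx,y] = F_x - E_y/2 = 0, [xy,x] = E_y/2 = 0, [xy,y] = G_x/2 = -25/12, [yy,x] = F_y - G_x/2 = 25/12, [yy,y] = G_y/2 = 0
Gamma^x_ij = (G*[ij,x] - F*[ij,y])/(EG - F^2), Gamma^y_ij = (E*[ij,y] - F*[ij,x])/(EG - F^2)
Gamma_xxx = 16/53, Gamma_xxy = 0, Gamma_xyy = 100/159, Gamma_yxx = 0, Gamma_yxy = -3/25, Gamma_yyy = 0
d^2x/dtau^2 = -(Gamma_xxx*(0)^2 + 2*Gamma_xxy*(0)*(-1) + Gamma_xyy*(-1)^2) = -100/159
d^2y/dtau^2 = -(Gamma_yxx*(0)^2 + 2*Gamma_yxy*(0)*(-1) + Gamma_yyy*(-1)^2) = 0


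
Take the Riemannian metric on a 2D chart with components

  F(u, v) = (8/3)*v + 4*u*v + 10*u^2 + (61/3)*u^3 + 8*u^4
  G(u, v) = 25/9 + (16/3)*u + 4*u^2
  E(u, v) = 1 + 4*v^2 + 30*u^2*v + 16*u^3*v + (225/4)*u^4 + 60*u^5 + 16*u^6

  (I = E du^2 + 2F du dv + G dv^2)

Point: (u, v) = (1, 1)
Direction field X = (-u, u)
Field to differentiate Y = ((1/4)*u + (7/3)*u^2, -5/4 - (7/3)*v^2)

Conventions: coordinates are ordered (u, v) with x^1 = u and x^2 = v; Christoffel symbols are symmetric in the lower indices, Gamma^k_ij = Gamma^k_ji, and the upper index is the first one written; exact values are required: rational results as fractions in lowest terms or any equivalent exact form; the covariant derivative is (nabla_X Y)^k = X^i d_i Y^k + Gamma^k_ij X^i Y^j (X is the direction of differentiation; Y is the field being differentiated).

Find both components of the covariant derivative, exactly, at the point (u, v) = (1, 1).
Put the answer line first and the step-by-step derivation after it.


Answer: (nabla_X Y)^u = -747677/83964, (nabla_X Y)^v = -118628/20991

E = 733/4, F = 45, G = 109/9 at the point
E_u = 729, E_v = 54, F_u = 117, F_v = 20/3, G_u = 40/3, G_v = 0
EG - F^2 = 6997/36;  g^inv = (36/6997) * [[109/9, -45], [-45, 733/4]]
first-kind symbols [ij,l] = (1/2)(d_i g_jl + d_j g_il - d_l g_ij): [uu,u] = E_u/2 = 729/2, [uu,v] = F_u - E_v/2 = 90, [uv,u] = E_v/2 = 27, [uv,v] = G_u/2 = 20/3, [vv,u] = F_v - G_u/2 = 0, [vv,v] = G_v/2 = 0
Gamma^u_ij = (G*[ij,u] - F*[ij,v])/(EG - F^2), Gamma^v_ij = (E*[ij,v] - F*[ij,u])/(EG - F^2)
Gamma_uuu = 13122/6997, Gamma_uuv = 972/6997, Gamma_uvv = 0, Gamma_vuu = 3240/6997, Gamma_vuv = 240/6997, Gamma_vvv = 0
X = (-1, 1), Y = (31/12, -43/12) at the point


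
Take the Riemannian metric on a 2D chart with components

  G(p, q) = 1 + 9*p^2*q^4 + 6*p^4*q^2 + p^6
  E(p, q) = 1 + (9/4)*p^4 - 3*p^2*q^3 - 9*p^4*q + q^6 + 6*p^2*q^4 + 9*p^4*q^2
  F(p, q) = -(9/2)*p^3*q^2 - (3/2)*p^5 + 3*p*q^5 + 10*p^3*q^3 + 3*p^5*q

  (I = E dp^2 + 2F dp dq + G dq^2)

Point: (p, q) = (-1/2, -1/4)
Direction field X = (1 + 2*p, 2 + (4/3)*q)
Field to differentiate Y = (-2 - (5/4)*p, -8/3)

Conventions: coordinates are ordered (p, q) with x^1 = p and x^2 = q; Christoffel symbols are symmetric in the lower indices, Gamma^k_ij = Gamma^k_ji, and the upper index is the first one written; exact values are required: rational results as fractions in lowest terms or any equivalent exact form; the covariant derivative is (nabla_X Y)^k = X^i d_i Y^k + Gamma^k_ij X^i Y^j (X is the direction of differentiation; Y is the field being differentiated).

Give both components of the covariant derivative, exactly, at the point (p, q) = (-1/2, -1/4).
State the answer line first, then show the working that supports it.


Answer: (nabla_X Y)^p = 2105/918, (nabla_X Y)^q = 14735/16983

E = 5465/4096, F = 259/2048, G = 1073/1024 at the point
E_p = -333/128, E_q = -555/512, F_p = -1059/1024, F_q = -327/512, G_p = -105/256, G_q = -21/64
EG - F^2 = 5661/4096;  g^inv = (4096/5661) * [[1073/1024, -259/2048], [-259/2048, 5465/4096]]
first-kind symbols [ij,l] = (1/2)(d_i g_jl + d_j g_il - d_l g_ij): [pp,p] = E_p/2 = -333/256, [pp,q] = F_p - E_q/2 = -63/128, [pq,p] = E_q/2 = -555/1024, [pq,q] = G_p/2 = -105/512, [qq,p] = F_q - G_p/2 = -111/256, [qq,q] = G_q/2 = -21/128
Gamma^p_ij = (G*[ij,p] - F*[ij,q])/(EG - F^2), Gamma^q_ij = (E*[ij,q] - F*[ij,p])/(EG - F^2)
Gamma_ppp = -16/17, Gamma_ppq = -20/51, Gamma_pqq = -16/51, Gamma_qpp = -224/629, Gamma_qpq = -280/1887, Gamma_qqq = -224/1887
X = (0, 5/3), Y = (-11/8, -8/3) at the point


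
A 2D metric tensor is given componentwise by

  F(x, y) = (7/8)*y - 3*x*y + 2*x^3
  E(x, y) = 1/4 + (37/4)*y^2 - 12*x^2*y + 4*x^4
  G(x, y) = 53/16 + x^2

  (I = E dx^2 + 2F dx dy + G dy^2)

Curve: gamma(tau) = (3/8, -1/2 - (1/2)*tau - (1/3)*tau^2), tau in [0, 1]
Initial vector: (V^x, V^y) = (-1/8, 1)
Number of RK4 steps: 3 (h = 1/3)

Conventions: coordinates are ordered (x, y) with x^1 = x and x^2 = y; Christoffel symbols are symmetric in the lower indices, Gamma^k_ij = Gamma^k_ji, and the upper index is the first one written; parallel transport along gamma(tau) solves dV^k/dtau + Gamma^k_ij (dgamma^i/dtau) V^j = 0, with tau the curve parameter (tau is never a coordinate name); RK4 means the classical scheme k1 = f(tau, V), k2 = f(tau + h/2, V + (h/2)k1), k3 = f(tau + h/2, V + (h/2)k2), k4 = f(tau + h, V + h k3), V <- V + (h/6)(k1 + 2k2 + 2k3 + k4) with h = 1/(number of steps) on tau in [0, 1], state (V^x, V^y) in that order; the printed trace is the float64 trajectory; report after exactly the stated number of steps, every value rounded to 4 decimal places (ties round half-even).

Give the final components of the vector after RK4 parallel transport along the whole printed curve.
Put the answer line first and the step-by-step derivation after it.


Answer: V^x = -0.0936, V^y = 0.9870

gamma'(tau) = (0, -1/2 - (2/3)*tau); f(tau, V)^k = -Gamma^k_ij(gamma(tau)) gamma'^i(tau) V^j; h = 1/3; intermediate values shown to 6 dp
curve data and Christoffel symbols at the stage parameters:
  tau = 0.000000: gamma = (0.375000, -0.500000), gamma' = (0.000000, -0.500000); Gamma_xxx = 0.619732, Gamma_xxy = -1.583235, Gamma_xyy = -0.180117, Gamma_yxx = 2.221081, Gamma_yxy = 0.214266, Gamma_yyy = 0.012021
  tau = 0.166667: gamma = (0.375000, -0.592593), gamma' = (0.000000, -0.611111); Gamma_xxx = 0.533356, Gamma_xxy = -1.393531, Gamma_xyy = -0.137099, Gamma_yxx = 2.551744, Gamma_yxy = 0.210946, Gamma_yyy = 0.010069
  tau = 0.333333: gamma = (0.375000, -0.703704), gamma' = (0.000000, -0.722222); Gamma_xxx = 0.452492, Gamma_xxy = -1.215550, Gamma_xyy = -0.102893, Gamma_yxx = 2.948211, Gamma_yxy = 0.207652, Gamma_yyy = 0.008385
  tau = 0.500000: gamma = (0.375000, -0.833333), gamma' = (0.000000, -0.833333); Gamma_xxx = 0.380157, Gamma_xxy = -1.056050, Gamma_xyy = -0.076872, Gamma_yxx = 3.410401, Gamma_yxy = 0.204566, Gamma_yyy = 0.006986
  tau = 0.666667: gamma = (0.375000, -0.981481), gamma' = (0.000000, -0.944444); Gamma_xxx = 0.317260, Gamma_xxy = -0.917154, Gamma_xyy = -0.057549, Gamma_yxx = 3.938271, Gamma_yxy = 0.201781, Gamma_yyy = 0.005847
  tau = 0.833333: gamma = (0.375000, -1.148148), gamma' = (0.000000, -1.055556); Gamma_xxx = 0.263464, Gamma_xxy = -0.798207, Gamma_xyy = -0.043355, Gamma_yxx = 4.531809, Gamma_yxy = 0.199327, Gamma_yyy = 0.004928
  tau = 1.000000: gamma = (0.375000, -1.333333), gamma' = (0.000000, -1.166667); Gamma_xxx = 0.217838, Gamma_xxy = -0.697221, Gamma_xyy = -0.032951, Gamma_yxx = 5.191021, Gamma_yxy = 0.197196, Gamma_yyy = 0.004187
step 0: V^x = -0.1250, V^y = 1.0000
step 1: k1 = (0.008894, -0.007381), k2 = (0.021508, -0.009777), k3 = (0.019752, -0.009508), k4 = (0.029881, -0.011723); V <- V + (h/6)(k1 + 2k2 + 2k3 + k4): V^x = -0.1183, V^y = 0.9968
step 2: k1 = (0.029748, -0.011700), k2 = (0.035982, -0.013524), k3 = (0.035087, -0.013348), k4 = (0.038371, -0.014828); V <- V + (h/6)(k1 + 2k2 + 2k3 + k4): V^x = -0.1066, V^y = 0.9923
step 3: k1 = (0.038385, -0.014831), k2 = (0.039109, -0.015929), k3 = (0.039016, -0.015905), k4 = (0.038172, -0.016706); V <- V + (h/6)(k1 + 2k2 + 2k3 + k4): V^x = -0.0936, V^y = 0.9870


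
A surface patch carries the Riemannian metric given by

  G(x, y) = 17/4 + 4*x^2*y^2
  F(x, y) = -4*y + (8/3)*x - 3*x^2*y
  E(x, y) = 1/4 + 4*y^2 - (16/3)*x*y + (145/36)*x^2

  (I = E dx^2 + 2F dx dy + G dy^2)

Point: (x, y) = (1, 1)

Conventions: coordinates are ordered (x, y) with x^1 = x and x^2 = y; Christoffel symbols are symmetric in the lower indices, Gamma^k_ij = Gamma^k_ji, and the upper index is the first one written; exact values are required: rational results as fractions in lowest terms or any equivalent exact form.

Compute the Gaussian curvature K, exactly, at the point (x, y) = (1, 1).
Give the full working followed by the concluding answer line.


E = 53/18, F = -13/3, G = 33/4, EG - F^2 = 397/72 at the point
E_x = 49/18, E_y = 8/3, F_x = -10/3, F_y = -7, G_x = 8, G_y = 8
E_yy = 8, F_xy = -6, G_xx = 8
Compute both Brioschi determinants and normalise by (EG - F^2)^2.
M1 = [[-E_yy/2 + F_xy - G_xx/2, E_x/2, F_x - E_y/2], [F_y - G_x/2, E, F], [G_y/2, F, G]] = [[-14, 49/36, -14/3], [-11, 53/18, -13/3], [4, -13/3, 33/4]]; det M1 = -62531/432
M2 = [[0, E_y/2, G_x/2], [E_y/2, E, F], [G_x/2, F, G]] = [[0, 4/3, 4], [4/3, 53/18, -13/3], [4, -13/3, 33/4]]; det M2 = -108
det M1 - det M2 = -15875/432; K = -15875/432 / (397/72)^2 = -190500/157609

Answer: K = -190500/157609


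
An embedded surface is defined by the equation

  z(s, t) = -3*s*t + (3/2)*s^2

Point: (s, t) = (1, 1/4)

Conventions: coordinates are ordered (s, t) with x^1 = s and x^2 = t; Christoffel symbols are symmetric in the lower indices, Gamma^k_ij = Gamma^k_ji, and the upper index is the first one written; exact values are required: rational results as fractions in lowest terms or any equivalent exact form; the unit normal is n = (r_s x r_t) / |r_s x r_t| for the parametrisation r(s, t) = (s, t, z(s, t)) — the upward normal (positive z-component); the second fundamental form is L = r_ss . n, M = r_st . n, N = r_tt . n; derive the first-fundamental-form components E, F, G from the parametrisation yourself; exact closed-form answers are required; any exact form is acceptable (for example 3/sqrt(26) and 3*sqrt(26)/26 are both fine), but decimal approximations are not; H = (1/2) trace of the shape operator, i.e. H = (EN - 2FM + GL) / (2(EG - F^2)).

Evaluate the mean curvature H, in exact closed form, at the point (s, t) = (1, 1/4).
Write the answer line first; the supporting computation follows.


Answer: H = -336*sqrt(241)/58081

z_s = 9/4, z_t = -3, z_ss = 3, z_st = -3, z_tt = 0
E = 97/16, F = -27/4, G = 10; answer radicand W^2 = 241/16
unnormalised second-form numerators: l = 3, m = -3, n = 0; L = l/sqrt(241/16), and similarly M = m/sqrt(W^2), N = n/sqrt(W^2)
H = (E*n - 2*F*m + G*l) / (2*(EG - F^2)*sqrt(W^2)); E*n - 2*F*m + G*l = -21/2, EG - F^2 = 241/16, so H = (-84/241)/sqrt(241/16)


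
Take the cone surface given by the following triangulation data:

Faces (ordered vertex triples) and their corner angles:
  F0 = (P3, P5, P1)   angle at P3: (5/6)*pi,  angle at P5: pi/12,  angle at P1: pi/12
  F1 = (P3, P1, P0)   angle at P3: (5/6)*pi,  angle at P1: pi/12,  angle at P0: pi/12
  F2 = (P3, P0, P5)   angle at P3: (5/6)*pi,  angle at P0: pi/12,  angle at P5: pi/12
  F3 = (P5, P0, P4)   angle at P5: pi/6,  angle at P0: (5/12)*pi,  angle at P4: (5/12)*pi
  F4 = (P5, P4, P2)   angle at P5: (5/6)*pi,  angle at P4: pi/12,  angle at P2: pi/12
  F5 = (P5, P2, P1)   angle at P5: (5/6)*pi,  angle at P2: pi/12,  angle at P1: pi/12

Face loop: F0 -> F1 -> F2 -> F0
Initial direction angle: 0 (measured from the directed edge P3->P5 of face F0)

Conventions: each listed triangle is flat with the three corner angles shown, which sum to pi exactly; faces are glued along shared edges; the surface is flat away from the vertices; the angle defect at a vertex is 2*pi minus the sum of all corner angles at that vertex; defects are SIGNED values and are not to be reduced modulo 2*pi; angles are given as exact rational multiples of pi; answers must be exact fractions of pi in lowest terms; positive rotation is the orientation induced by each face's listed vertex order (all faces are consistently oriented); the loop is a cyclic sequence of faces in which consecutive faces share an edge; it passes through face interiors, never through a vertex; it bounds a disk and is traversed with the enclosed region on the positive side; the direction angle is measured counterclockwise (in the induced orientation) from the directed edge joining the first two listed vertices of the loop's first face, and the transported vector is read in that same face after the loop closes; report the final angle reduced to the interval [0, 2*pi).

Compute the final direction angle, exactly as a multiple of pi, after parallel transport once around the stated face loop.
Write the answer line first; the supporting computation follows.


Answer: final direction angle = (3/2)*pi

enclosed vertex P3: corner angles sum to (5/2)*pi, defect = 2*pi - (5/2)*pi = -pi/2
adding the enclosed defects to the starting angle (mod 2*pi, induced orientation) gives the holonomy
final angle = 0 - pi/2 = (3/2)*pi (mod 2*pi)


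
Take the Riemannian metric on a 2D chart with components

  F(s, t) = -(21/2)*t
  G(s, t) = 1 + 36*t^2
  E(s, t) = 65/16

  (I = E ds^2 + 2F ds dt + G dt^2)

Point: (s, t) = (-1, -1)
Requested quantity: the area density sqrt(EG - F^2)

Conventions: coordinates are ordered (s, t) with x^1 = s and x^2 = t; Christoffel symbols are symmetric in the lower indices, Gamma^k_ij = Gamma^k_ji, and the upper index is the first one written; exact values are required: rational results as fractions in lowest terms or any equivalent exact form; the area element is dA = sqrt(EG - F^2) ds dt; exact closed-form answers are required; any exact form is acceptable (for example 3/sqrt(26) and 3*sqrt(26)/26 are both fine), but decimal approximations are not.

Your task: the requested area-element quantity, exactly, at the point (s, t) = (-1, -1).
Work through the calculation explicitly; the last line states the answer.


E = 65/16, F = 21/2, G = 37; EG - F^2 = 641/16

Answer: sqrt(EG - F^2) = sqrt(641)/4


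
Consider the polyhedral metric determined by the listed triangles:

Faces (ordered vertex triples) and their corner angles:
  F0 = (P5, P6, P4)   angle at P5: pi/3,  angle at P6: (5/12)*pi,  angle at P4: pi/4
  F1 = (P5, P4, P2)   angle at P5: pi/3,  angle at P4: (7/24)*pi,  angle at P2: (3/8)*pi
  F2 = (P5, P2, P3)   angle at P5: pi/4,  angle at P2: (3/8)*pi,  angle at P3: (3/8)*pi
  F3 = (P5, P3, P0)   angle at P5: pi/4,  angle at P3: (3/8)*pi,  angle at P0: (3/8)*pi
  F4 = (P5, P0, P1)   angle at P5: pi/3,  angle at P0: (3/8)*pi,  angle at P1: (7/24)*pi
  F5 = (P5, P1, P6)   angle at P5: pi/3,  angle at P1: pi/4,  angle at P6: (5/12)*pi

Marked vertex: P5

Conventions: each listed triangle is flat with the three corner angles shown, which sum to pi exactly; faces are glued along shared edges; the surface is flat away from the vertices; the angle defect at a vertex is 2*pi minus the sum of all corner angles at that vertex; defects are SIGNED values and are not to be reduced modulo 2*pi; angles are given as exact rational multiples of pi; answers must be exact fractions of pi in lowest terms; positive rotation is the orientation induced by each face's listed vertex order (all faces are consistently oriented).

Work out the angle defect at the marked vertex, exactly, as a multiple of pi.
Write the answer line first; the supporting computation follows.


Answer: defect(P5) = pi/6

Sum of corner angles at P5: (11/6)*pi
defect = 2*pi - (11/6)*pi


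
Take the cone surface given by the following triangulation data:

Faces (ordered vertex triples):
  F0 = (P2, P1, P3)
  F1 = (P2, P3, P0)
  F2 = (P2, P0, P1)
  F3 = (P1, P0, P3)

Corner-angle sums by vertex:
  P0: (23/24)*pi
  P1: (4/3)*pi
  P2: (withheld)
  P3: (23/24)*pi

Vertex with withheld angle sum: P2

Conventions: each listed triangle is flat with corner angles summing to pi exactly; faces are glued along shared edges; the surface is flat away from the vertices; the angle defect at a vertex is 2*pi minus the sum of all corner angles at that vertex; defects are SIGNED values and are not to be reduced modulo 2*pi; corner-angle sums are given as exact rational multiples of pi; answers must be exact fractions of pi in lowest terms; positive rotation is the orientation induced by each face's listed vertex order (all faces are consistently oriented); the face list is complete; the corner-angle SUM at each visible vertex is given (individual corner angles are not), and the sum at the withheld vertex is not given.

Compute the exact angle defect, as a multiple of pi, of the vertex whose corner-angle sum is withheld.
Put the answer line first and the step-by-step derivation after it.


Answer: defect(P2) = (5/4)*pi

V = 4, E = 6, F = 4; chi = V - E + F = 2
Gauss-Bonnet: total defect = 2*pi*chi = 4*pi; visible defects sum to (11/4)*pi


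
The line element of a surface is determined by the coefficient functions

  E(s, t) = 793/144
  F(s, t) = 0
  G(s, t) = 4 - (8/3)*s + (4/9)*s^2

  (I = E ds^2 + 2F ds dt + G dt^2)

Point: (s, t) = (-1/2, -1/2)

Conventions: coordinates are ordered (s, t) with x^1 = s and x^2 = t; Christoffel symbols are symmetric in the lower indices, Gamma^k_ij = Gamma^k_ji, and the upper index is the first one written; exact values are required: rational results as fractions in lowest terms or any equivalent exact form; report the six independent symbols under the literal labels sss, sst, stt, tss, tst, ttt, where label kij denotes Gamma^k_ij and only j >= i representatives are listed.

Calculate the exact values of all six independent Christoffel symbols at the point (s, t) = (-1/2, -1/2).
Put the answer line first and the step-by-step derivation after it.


Answer: Gamma_sss = 0, Gamma_sst = 0, Gamma_stt = 224/793, Gamma_tss = 0, Gamma_tst = -2/7, Gamma_ttt = 0

E = 793/144, F = 0, G = 49/9 at the point
E_s = 0, E_t = 0, F_s = 0, F_t = 0, G_s = -28/9, G_t = 0
EG - F^2 = 38857/1296;  g^inv = (1296/38857) * [[49/9, 0], [0, 793/144]]
first-kind symbols [ij,l] = (1/2)(d_i g_jl + d_j g_il - d_l g_ij): [ss,s] = E_s/2 = 0, [ss,t] = F_s - E_t/2 = 0, [st,s] = E_t/2 = 0, [st,t] = G_s/2 = -14/9, [tt,s] = F_t - G_s/2 = 14/9, [tt,t] = G_t/2 = 0
Gamma^s_ij = (G*[ij,s] - F*[ij,t])/(EG - F^2), Gamma^t_ij = (E*[ij,t] - F*[ij,s])/(EG - F^2)


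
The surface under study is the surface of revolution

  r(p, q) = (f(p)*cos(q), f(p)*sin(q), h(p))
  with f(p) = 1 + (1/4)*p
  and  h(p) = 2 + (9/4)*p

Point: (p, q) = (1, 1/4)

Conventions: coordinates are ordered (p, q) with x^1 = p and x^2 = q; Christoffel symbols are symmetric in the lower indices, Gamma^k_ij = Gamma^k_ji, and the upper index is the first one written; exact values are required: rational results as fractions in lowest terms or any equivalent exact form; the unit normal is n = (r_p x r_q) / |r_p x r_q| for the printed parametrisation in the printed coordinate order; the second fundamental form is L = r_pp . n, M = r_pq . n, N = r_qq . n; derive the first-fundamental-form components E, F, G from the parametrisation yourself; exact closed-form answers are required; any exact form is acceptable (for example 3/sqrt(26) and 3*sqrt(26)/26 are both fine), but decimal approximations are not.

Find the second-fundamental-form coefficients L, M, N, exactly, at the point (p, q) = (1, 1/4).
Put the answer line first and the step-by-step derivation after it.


Answer: L = 0, M = 0, N = 45*sqrt(82)/328

f = 5/4, f' = 1/4, f'' = 0, h' = 9/4, h'' = 0
E = 41/8, F = 0, G = 25/16; answer radicand W^2 = 41/8
unnormalised second-form numerators: l = 0, m = 0, n = 45/16; L = l/sqrt(41/8), and similarly M = m/sqrt(W^2), N = n/sqrt(W^2)


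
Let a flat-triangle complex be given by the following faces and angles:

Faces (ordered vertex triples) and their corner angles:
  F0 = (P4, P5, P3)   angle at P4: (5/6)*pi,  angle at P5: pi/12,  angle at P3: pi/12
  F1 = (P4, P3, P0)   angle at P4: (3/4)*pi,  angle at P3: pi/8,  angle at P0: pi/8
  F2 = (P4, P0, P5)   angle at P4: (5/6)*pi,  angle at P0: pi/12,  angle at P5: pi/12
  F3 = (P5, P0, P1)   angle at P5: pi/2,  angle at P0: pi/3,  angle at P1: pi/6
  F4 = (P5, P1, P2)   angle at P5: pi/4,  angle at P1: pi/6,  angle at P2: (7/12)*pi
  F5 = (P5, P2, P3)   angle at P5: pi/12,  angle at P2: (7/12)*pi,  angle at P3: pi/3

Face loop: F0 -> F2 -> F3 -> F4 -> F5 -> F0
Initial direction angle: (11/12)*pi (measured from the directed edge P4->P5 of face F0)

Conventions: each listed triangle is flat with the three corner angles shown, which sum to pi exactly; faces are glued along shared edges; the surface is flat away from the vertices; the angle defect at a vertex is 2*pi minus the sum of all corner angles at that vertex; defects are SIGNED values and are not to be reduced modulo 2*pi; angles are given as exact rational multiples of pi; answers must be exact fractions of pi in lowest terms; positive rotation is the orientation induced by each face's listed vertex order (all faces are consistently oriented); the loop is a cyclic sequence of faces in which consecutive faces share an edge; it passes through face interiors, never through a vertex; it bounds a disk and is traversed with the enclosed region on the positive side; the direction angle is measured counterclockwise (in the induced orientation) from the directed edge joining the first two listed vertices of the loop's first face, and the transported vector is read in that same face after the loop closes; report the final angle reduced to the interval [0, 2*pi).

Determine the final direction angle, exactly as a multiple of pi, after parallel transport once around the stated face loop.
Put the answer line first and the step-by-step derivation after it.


Answer: final direction angle = (23/12)*pi

enclosed vertex P5: corner angles sum to pi, defect = 2*pi - pi = pi
adding the enclosed defects to the starting angle (mod 2*pi, induced orientation) gives the holonomy
final angle = (11/12)*pi + pi = (23/12)*pi (mod 2*pi)


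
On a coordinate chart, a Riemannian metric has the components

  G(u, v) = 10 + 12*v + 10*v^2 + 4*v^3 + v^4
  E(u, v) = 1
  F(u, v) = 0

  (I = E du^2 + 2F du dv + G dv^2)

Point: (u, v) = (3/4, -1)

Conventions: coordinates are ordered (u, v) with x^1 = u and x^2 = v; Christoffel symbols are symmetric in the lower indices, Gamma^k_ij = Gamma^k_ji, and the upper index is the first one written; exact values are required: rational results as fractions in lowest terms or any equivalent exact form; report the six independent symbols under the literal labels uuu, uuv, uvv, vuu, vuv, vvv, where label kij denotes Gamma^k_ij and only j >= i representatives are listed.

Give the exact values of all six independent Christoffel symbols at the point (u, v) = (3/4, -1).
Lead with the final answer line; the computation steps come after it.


Answer: Gamma_uuu = 0, Gamma_uuv = 0, Gamma_uvv = 0, Gamma_vuu = 0, Gamma_vuv = 0, Gamma_vvv = 0

E = 1, F = 0, G = 5 at the point
E_u = 0, E_v = 0, F_u = 0, F_v = 0, G_u = 0, G_v = 0
EG - F^2 = 5;  g^inv = (1/5) * [[5, 0], [0, 1]]
first-kind symbols [ij,l] = (1/2)(d_i g_jl + d_j g_il - d_l g_ij): [uu,u] = E_u/2 = 0, [uu,v] = F_u - E_v/2 = 0, [uv,u] = E_v/2 = 0, [uv,v] = G_u/2 = 0, [vv,u] = F_v - G_u/2 = 0, [vv,v] = G_v/2 = 0
Gamma^u_ij = (G*[ij,u] - F*[ij,v])/(EG - F^2), Gamma^v_ij = (E*[ij,v] - F*[ij,u])/(EG - F^2)


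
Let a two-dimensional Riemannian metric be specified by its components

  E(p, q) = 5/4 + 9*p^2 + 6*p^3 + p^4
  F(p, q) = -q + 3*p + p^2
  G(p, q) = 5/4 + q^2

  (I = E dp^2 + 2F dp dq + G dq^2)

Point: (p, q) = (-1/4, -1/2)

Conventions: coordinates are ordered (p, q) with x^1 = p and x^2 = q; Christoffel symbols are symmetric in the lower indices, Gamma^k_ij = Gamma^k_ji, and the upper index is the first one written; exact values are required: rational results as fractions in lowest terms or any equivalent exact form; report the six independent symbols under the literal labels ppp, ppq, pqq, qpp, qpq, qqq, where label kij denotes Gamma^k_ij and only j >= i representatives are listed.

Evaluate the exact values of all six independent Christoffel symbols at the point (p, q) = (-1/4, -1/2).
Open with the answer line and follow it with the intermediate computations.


Answer: Gamma_ppp = -24/29, Gamma_ppq = 0, Gamma_pqq = -272/435, Gamma_qpp = 136/87, Gamma_qpq = 0, Gamma_qqq = -179/435

E = 441/256, F = -3/16, G = 3/2 at the point
E_p = -55/16, E_q = 0, F_p = 5/2, F_q = -1, G_p = 0, G_q = -1
EG - F^2 = 1305/512;  g^inv = (512/1305) * [[3/2, 3/16], [3/16, 441/256]]
first-kind symbols [ij,l] = (1/2)(d_i g_jl + d_j g_il - d_l g_ij): [pp,p] = E_p/2 = -55/32, [pp,q] = F_p - E_q/2 = 5/2, [pq,p] = E_q/2 = 0, [pq,q] = G_p/2 = 0, [qq,p] = F_q - G_p/2 = -1, [qq,q] = G_q/2 = -1/2
Gamma^p_ij = (G*[ij,p] - F*[ij,q])/(EG - F^2), Gamma^q_ij = (E*[ij,q] - F*[ij,p])/(EG - F^2)


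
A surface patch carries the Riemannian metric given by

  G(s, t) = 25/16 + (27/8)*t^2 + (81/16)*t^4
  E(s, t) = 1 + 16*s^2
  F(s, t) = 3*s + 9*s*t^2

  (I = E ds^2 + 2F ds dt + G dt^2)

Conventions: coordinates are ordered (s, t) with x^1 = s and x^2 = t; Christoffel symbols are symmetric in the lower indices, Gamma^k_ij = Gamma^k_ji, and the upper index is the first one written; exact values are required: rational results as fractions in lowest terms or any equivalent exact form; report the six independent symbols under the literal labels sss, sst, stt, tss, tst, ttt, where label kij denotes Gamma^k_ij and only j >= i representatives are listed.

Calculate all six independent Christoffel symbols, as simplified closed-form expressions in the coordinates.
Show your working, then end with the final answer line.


E = 1 + 16*s^2; F = 3*s + 9*s*t^2; G = 25/16 + (27/8)*t^2 + (81/16)*t^4
Gamma^k_ij = (1/2) g^{kl} (d_i g_jl + d_j g_il - d_l g_ij), with g^inv = (1/(EG-F^2)) [[G, -F], [-F, E]]
first partials: E_s = 32*s, E_t = 0, F_s = 3 + 9*t^2, F_t = 18*s*t, G_s = 0, G_t = (27/4)*t + (81/4)*t^3
D = EG - F^2 = 25/16 + (27/8)*t^2 + 16*s^2 + (81/16)*t^4
expanded: Gamma^s_ss = (G E_s - 2F F_s + F E_t)/(2D), Gamma^s_st = (G E_t - F G_s)/(2D), Gamma^s_tt = (2G F_t - G G_s - F G_t)/(2D), Gamma^t_ss = (2E F_s - E E_t - F E_s)/(2D), Gamma^t_st = (E G_s - F E_t)/(2D), Gamma^t_tt = (E G_t - 2F F_t + F G_s)/(2D); substitute and cancel common factors

Answer: Gamma_sss = 256*s/(256*s^2 + 81*t^4 + 54*t^2 + 25), Gamma_sst = 0, Gamma_stt = 288*s*t/(256*s^2 + 81*t^4 + 54*t^2 + 25), Gamma_tss = (144*t^2 + 48)/(256*s^2 + 81*t^4 + 54*t^2 + 25), Gamma_tst = 0, Gamma_ttt = (162*t^3 + 54*t)/(256*s^2 + 81*t^4 + 54*t^2 + 25)


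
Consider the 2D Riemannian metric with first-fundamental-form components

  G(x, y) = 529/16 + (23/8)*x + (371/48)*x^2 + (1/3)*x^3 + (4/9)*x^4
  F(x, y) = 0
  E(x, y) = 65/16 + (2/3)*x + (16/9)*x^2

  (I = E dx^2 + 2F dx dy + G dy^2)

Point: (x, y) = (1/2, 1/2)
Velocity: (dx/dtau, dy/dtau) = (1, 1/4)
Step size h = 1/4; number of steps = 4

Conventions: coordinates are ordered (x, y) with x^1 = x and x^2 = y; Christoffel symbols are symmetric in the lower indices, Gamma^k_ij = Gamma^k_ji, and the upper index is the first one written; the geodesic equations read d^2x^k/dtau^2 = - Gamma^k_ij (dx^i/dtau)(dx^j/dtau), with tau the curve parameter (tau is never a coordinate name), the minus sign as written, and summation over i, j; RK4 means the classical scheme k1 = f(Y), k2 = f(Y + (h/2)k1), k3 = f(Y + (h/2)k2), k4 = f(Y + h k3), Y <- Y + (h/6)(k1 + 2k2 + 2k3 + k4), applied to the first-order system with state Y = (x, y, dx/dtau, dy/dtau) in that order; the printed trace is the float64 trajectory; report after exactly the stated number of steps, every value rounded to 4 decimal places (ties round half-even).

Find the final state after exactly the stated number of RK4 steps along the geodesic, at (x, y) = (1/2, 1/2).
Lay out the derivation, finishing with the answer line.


f(Y) = (dx/dtau, dy/dtau, -Gamma^x_ij Y'^i Y'^j, -Gamma^y_ij Y'^i Y'^j) with the Gammas evaluated at the stage position; h = 0.250000; intermediate values shown to 6 dp
step 0: x = 0.5000, y = 0.5000, dx/dtau = 1.0000, dy/dtau = 0.2500
step 1:
  k1: at (x, y) = (0.500000, 0.500000), (dx/dtau, dy/dtau) = (1.000000, 0.250000); Gamma_xxx = 0.252511, Gamma_xxy = 0.000000, Gamma_xyy = -1.144189, Gamma_yxx = 0.000000, Gamma_yxy = 0.151724, Gamma_yyy = 0.000000; k1 = (1.000000, 0.250000, -0.180999, -0.075862)
  k2: at (x, y) = (0.625000, 0.531250), (dx/dtau, dy/dtau) = (0.977375, 0.240517); Gamma_xxx = 0.279195, Gamma_xxy = 0.000000, Gamma_xyy = -1.291275, Gamma_yxx = 0.000000, Gamma_yxy = 0.175676, Gamma_yyy = 0.000000; k2 = (0.977375, 0.240517, -0.192006, -0.082594)
  k3: at (x, y) = (0.622172, 0.530065), (dx/dtau, dy/dtau) = (0.975999, 0.239676); Gamma_xxx = 0.278662, Gamma_xxy = 0.000000, Gamma_xyy = -1.288173, Gamma_yxx = 0.000000, Gamma_yxy = 0.175151, Gamma_yyy = 0.000000; k3 = (0.975999, 0.239676, -0.191448, -0.081944)
  k4: at (x, y) = (0.744000, 0.559919), (dx/dtau, dy/dtau) = (0.952138, 0.229514); Gamma_xxx = 0.298779, Gamma_xxy = 0.000000, Gamma_xyy = -1.412855, Gamma_yxx = 0.000000, Gamma_yxy = 0.196986, Gamma_yyy = 0.000000; k4 = (0.952138, 0.229514, -0.196438, -0.086094)
  Y <- Y + (h/6)(k1 + 2k2 + 2k3 + k4): x = 0.7441, y = 0.5600, dx/dtau = 0.9523, dy/dtau = 0.2295
step 2:
  k1: at (x, y) = (0.744120, 0.559996), (dx/dtau, dy/dtau) = (0.952319, 0.229540); Gamma_xxx = 0.298796, Gamma_xxy = 0.000000, Gamma_xyy = -1.412969, Gamma_yxx = 0.000000, Gamma_yxy = 0.197007, Gamma_yyy = 0.000000; k1 = (0.952319, 0.229540, -0.196534, -0.086130)
  k2: at (x, y) = (0.863160, 0.588688), (dx/dtau, dy/dtau) = (0.927752, 0.218774); Gamma_xxx = 0.313266, Gamma_xxy = 0.000000, Gamma_xyy = -1.518360, Gamma_yxx = 0.000000, Gamma_yxy = 0.216771, Gamma_yyy = 0.000000; k2 = (0.927752, 0.218774, -0.196964, -0.087995)
  k3: at (x, y) = (0.860089, 0.587343), (dx/dtau, dy/dtau) = (0.927698, 0.218541); Gamma_xxx = 0.312952, Gamma_xxy = 0.000000, Gamma_xyy = -1.515828, Gamma_yxx = 0.000000, Gamma_yxy = 0.216281, Gamma_yyy = 0.000000; k3 = (0.927698, 0.218541, -0.196938, -0.087698)
  k4: at (x, y) = (0.976045, 0.614631), (dx/dtau, dy/dtau) = (0.903084, 0.207616); Gamma_xxx = 0.322863, Gamma_xxy = 0.000000, Gamma_xyy = -1.605222, Gamma_yxx = 0.000000, Gamma_yxy = 0.234027, Gamma_yyy = 0.000000; k4 = (0.903084, 0.207616, -0.194122, -0.087758)
  Y <- Y + (h/6)(k1 + 2k2 + 2k3 + k4): x = 0.9760, y = 0.6147, dx/dtau = 0.9032, dy/dtau = 0.2077
step 3:
  k1: at (x, y) = (0.976050, 0.614654), (dx/dtau, dy/dtau) = (0.903216, 0.207654); Gamma_xxx = 0.322863, Gamma_xxy = 0.000000, Gamma_xyy = -1.605226, Gamma_yxx = 0.000000, Gamma_yxy = 0.234028, Gamma_yyy = 0.000000; k1 = (0.903216, 0.207654, -0.194174, -0.087787)
  k2: at (x, y) = (1.088952, 0.640610), (dx/dtau, dy/dtau) = (0.878945, 0.196681); Gamma_xxx = 0.329039, Gamma_xxy = 0.000000, Gamma_xyy = -1.681255, Gamma_yxx = 0.000000, Gamma_yxy = 0.249815, Gamma_yyy = 0.000000; k2 = (0.878945, 0.196681, -0.189161, -0.086372)
  k3: at (x, y) = (1.085918, 0.639239), (dx/dtau, dy/dtau) = (0.879571, 0.196857); Gamma_xxx = 0.328913, Gamma_xxy = 0.000000, Gamma_xyy = -1.679338, Gamma_yxx = 0.000000, Gamma_yxy = 0.249410, Gamma_yyy = 0.000000; k3 = (0.879571, 0.196857, -0.189383, -0.086371)
  k4: at (x, y) = (1.195942, 0.663868), (dx/dtau, dy/dtau) = (0.855871, 0.186061); Gamma_xxx = 0.332246, Gamma_xxy = 0.000000, Gamma_xyy = -1.744914, Gamma_yxx = 0.000000, Gamma_yxy = 0.263419, Gamma_yyy = 0.000000; k4 = (0.855871, 0.186061, -0.182968, -0.083896)
  Y <- Y + (h/6)(k1 + 2k2 + 2k3 + k4): x = 1.1959, y = 0.6639, dx/dtau = 0.8560, dy/dtau = 0.1861
step 4:
  k1: at (x, y) = (1.195888, 0.663853), (dx/dtau, dy/dtau) = (0.855957, 0.186105); Gamma_xxx = 0.332245, Gamma_xxy = 0.000000, Gamma_xyy = -1.744884, Gamma_yxx = 0.000000, Gamma_yxy = 0.263412, Gamma_yyy = 0.000000; k1 = (0.855957, 0.186105, -0.182989, -0.083922)
  k2: at (x, y) = (1.302883, 0.687116), (dx/dtau, dy/dtau) = (0.833083, 0.175615); Gamma_xxx = 0.333326, Gamma_xxy = 0.000000, Gamma_xyy = -1.801810, Gamma_yxx = 0.000000, Gamma_yxy = 0.275714, Gamma_yyy = 0.000000; k2 = (0.833083, 0.175615, -0.175769, -0.080675)
  k3: at (x, y) = (1.300023, 0.685805), (dx/dtau, dy/dtau) = (0.833986, 0.176021); Gamma_xxx = 0.333322, Gamma_xxy = 0.000000, Gamma_xyy = -1.800365, Gamma_yxx = 0.000000, Gamma_yxy = 0.275402, Gamma_yyy = 0.000000; k3 = (0.833986, 0.176021, -0.176055, -0.080857)
  k4: at (x, y) = (1.404384, 0.707858), (dx/dtau, dy/dtau) = (0.811943, 0.165891); Gamma_xxx = 0.332745, Gamma_xxy = 0.000000, Gamma_xyy = -1.850718, Gamma_yxx = 0.000000, Gamma_yxy = 0.286209, Gamma_yyy = 0.000000; k4 = (0.811943, 0.165891, -0.168431, -0.077101)
  Y <- Y + (h/6)(k1 + 2k2 + 2k3 + k4): x = 1.4043, y = 0.7078, dx/dtau = 0.8120, dy/dtau = 0.1659

Answer: x = 1.4043, y = 0.7078, dx/dtau = 0.8120, dy/dtau = 0.1659
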